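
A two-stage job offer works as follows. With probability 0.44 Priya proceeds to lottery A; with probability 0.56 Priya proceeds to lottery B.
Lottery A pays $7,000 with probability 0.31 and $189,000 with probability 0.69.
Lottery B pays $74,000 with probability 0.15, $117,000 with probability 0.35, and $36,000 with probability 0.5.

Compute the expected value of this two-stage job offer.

$97,563.20

EV(A) = 0.31 × 7000 + 0.69 × 189000 = 2170 + 130410 = 132580
EV(B) = 0.15 × 74000 + 0.35 × 117000 + 0.5 × 36000 = 11100 + 40950 + 18000 = 70050
Overall = 0.44 × 132580 + 0.56 × 70050 = 58335.2 + 39228 = 97563.2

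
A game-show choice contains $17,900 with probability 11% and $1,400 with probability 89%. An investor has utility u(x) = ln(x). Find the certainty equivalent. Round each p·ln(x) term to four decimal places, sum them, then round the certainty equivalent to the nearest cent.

$1,853.07

E[u] = 0.11·ln(17900) + 0.89·ln(1400) = 1.0772 + 6.4474 = 7.5246
CE = e^7.5246 ≈ 1853.07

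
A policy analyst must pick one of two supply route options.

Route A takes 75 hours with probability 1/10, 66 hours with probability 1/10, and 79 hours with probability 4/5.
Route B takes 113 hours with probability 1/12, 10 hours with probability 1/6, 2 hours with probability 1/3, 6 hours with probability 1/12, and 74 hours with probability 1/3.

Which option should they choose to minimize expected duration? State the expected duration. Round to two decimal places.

Route B (36.92 hours)

Route A = 1/10 × 75 + 1/10 × 66 + 4/5 × 79 = 7.5 + 6.6 + 63.2 = 77.3
Route B = 1/12 × 113 + 1/6 × 10 + 1/3 × 2 + 1/12 × 6 + 1/3 × 74 = 9.4167 + 1.6667 + 0.6667 + 0.5 + 24.6667 = 36.9167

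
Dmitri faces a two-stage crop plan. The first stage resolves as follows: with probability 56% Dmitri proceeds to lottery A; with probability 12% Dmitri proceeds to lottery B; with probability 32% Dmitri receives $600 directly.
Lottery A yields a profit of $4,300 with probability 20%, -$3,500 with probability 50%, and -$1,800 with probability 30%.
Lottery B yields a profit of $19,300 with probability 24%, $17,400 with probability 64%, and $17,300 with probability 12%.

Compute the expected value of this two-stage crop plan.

EV(A) = 0.2 × 4300 + 0.5 × (-3500) + 0.3 × (-1800) = 860 − 1750 − 540 = -1430
EV(B) = 0.24 × 19300 + 0.64 × 17400 + 0.12 × 17300 = 4632 + 11136 + 2076 = 17844
Branch C: 600 (certain)
Overall = 0.56 × (-1430) + 0.12 × 17844 + 0.32 × 600 = -800.8 + 2141.28 + 192 = 1532.48

$1,532.48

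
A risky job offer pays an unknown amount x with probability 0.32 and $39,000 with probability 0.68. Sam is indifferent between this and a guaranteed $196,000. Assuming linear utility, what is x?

0.32·x + 0.68·39000 = 196000
0.32·x = 196000 − 26520 = 169480
x = 169480 / 0.32 = 529625

x = $529,625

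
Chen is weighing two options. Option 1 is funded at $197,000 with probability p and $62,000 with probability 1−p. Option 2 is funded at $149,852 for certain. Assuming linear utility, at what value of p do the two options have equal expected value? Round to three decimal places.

p = 0.651

p·197000 + (1−p)·62000 = 149852
135000p + 62000 = 149852
p = (149852 − 62000) / 135000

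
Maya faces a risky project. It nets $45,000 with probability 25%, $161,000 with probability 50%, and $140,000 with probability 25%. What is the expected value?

EV = 0.25 × 45000 + 0.5 × 161000 + 0.25 × 140000 = 11250 + 80500 + 35000 = 126750

$126,750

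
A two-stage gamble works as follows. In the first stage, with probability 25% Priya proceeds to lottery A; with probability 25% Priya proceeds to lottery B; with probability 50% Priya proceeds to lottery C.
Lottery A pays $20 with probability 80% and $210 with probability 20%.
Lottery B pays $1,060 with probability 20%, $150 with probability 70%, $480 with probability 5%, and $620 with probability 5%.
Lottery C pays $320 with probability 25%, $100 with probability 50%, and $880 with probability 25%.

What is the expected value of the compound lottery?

$282.50

EV(A) = 0.8 × 20 + 0.2 × 210 = 16 + 42 = 58
EV(B) = 0.2 × 1060 + 0.7 × 150 + 0.05 × 480 + 0.05 × 620 = 212 + 105 + 24 + 31 = 372
EV(C) = 0.25 × 320 + 0.5 × 100 + 0.25 × 880 = 80 + 50 + 220 = 350
Overall = 0.25 × 58 + 0.25 × 372 + 0.5 × 350 = 14.5 + 93 + 175 = 282.5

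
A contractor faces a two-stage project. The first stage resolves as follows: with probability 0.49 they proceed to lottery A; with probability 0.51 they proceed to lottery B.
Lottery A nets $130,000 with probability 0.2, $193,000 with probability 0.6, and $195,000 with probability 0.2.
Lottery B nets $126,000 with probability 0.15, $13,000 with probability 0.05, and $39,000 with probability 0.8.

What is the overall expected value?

EV(A) = 0.2 × 130000 + 0.6 × 193000 + 0.2 × 195000 = 26000 + 115800 + 39000 = 180800
EV(B) = 0.15 × 126000 + 0.05 × 13000 + 0.8 × 39000 = 18900 + 650 + 31200 = 50750
Overall = 0.49 × 180800 + 0.51 × 50750 = 88592 + 25882.5 = 114474.5

$114,474.50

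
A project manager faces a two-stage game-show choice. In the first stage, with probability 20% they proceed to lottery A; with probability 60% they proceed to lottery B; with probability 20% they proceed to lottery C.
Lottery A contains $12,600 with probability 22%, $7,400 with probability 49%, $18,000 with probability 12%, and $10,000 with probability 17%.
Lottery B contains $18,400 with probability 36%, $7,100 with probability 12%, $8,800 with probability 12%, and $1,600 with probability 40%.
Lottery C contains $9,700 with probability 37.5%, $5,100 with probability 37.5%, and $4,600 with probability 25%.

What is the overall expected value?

EV(A) = 0.22 × 12600 + 0.49 × 7400 + 0.12 × 18000 + 0.17 × 10000 = 2772 + 3626 + 2160 + 1700 = 10258
EV(B) = 0.36 × 18400 + 0.12 × 7100 + 0.12 × 8800 + 0.4 × 1600 = 6624 + 852 + 1056 + 640 = 9172
EV(C) = 0.375 × 9700 + 0.375 × 5100 + 0.25 × 4600 = 3637.5 + 1912.5 + 1150 = 6700
Overall = 0.2 × 10258 + 0.6 × 9172 + 0.2 × 6700 = 2051.6 + 5503.2 + 1340 = 8894.8

$8,894.80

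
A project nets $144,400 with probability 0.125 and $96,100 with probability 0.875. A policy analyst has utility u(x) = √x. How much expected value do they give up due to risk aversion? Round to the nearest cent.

E[u] = 0.125·√144400 + 0.875·√96100 = 0.125·380 + 0.875·310 = 318.75
CE = (318.75)² = 101601.5625
Risk premium = EV − CE = 102137.5 − 101601.5625 = 535.9375

$535.94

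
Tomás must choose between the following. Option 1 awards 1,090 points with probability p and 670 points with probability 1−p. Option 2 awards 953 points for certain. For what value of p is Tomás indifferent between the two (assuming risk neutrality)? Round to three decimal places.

p = 0.674

p·1090 + (1−p)·670 = 953
420p + 670 = 953
p = (953 − 670) / 420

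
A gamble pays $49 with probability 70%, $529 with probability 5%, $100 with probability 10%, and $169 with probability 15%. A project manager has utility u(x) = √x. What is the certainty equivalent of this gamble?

$81

E[u] = 0.7·√49 + 0.05·√529 + 0.1·√100 + 0.15·√169 = 0.7·7 + 0.05·23 + 0.1·10 + 0.15·13 = 9
CE = (9)² = 81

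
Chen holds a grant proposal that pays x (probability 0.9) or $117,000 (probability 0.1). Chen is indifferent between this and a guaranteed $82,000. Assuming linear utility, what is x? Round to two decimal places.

x = $78,111.11

0.9·x + 0.1·117000 = 82000
0.9·x = 82000 − 11700 = 70300
x = 70300 / 0.9 = 78111.1111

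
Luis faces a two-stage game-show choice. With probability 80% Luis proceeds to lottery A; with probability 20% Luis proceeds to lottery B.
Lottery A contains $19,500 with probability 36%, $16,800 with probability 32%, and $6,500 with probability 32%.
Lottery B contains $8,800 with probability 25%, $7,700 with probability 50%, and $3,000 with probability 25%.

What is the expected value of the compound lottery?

$12,940.80

EV(A) = 0.36 × 19500 + 0.32 × 16800 + 0.32 × 6500 = 7020 + 5376 + 2080 = 14476
EV(B) = 0.25 × 8800 + 0.5 × 7700 + 0.25 × 3000 = 2200 + 3850 + 750 = 6800
Overall = 0.8 × 14476 + 0.2 × 6800 = 11580.8 + 1360 = 12940.8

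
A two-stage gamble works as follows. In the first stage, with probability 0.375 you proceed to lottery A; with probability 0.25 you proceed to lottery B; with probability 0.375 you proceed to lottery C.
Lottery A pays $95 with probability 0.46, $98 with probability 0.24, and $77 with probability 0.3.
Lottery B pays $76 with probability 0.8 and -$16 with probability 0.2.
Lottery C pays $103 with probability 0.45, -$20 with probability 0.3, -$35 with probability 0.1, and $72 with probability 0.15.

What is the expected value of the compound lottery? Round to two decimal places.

EV(A) = 0.46 × 95 + 0.24 × 98 + 0.3 × 77 = 43.7 + 23.52 + 23.1 = 90.32
EV(B) = 0.8 × 76 + 0.2 × (-16) = 60.8 − 3.2 = 57.6
EV(C) = 0.45 × 103 + 0.3 × (-20) + 0.1 × (-35) + 0.15 × 72 = 46.35 − 6 − 3.5 + 10.8 = 47.65
Overall = 0.375 × 90.32 + 0.25 × 57.6 + 0.375 × 47.65 = 33.87 + 14.4 + 17.86875 = 66.13875

$66.14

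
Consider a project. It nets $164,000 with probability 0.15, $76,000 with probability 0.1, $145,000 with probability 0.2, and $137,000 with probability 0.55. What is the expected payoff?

$136,550

EV = 0.15 × 164000 + 0.1 × 76000 + 0.2 × 145000 + 0.55 × 137000 = 24600 + 7600 + 29000 + 75350 = 136550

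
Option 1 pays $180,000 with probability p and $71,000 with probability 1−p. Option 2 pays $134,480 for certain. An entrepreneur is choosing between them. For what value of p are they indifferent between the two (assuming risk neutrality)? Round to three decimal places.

p = 0.582

p·180000 + (1−p)·71000 = 134480
109000p + 71000 = 134480
p = (134480 − 71000) / 109000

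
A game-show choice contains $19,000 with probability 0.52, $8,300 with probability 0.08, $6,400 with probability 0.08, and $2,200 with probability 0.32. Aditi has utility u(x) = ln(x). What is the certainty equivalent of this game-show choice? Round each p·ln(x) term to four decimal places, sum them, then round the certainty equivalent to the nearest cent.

E[u] = 0.52·ln(19000) + 0.08·ln(8300) + 0.08·ln(6400) + 0.32·ln(2200) = 5.1231 + 0.7219 + 0.7011 + 2.4628 = 9.0089
CE = e^9.0089 ≈ 8175.52

$8,175.52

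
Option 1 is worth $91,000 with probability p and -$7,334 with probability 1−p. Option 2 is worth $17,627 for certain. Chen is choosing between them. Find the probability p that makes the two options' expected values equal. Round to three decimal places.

p = 0.254

p·91000 + (1−p)·(-7334) = 17627
98334p − 7334 = 17627
p = (17627 + 7334) / 98334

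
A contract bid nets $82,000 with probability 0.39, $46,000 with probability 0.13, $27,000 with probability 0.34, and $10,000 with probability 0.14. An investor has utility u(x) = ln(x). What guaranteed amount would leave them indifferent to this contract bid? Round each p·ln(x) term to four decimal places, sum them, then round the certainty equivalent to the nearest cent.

$38,828.12

E[u] = 0.39·ln(82000) + 0.13·ln(46000) + 0.34·ln(27000) + 0.14·ln(10000) = 4.4126 + 1.3957 + 3.4692 + 1.2894 = 10.5669
CE = e^10.5669 ≈ 38828.12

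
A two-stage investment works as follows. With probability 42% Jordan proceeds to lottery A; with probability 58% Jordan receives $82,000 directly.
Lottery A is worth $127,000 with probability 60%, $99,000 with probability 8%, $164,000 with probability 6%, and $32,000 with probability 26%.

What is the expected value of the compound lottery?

EV(A) = 0.6 × 127000 + 0.08 × 99000 + 0.06 × 164000 + 0.26 × 32000 = 76200 + 7920 + 9840 + 8320 = 102280
Branch B: 82000 (certain)
Overall = 0.42 × 102280 + 0.58 × 82000 = 42957.6 + 47560 = 90517.6

$90,517.60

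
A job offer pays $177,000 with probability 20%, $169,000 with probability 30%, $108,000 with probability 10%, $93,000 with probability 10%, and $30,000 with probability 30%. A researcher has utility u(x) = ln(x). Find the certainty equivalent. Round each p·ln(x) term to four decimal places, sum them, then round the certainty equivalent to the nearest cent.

E[u] = 0.2·ln(177000) + 0.3·ln(169000) + 0.1·ln(108000) + 0.1·ln(93000) + 0.3·ln(30000) = 2.4168 + 3.6113 + 1.1590 + 1.1440 + 3.0927 = 11.4238
CE = e^11.4238 ≈ 91473.08

$91,473.08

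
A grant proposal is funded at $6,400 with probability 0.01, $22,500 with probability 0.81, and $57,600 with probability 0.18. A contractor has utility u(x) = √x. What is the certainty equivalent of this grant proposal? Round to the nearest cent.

E[u] = 0.01·√6400 + 0.81·√22500 + 0.18·√57600 = 0.01·80 + 0.81·150 + 0.18·240 = 165.5
CE = (165.5)² = 27390.25

$27,390.25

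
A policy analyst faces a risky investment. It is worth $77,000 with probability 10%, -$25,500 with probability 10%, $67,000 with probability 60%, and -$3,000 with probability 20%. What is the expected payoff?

$44,750

EV = 0.1 × 77000 + 0.1 × (-25500) + 0.6 × 67000 + 0.2 × (-3000) = 7700 − 2550 + 40200 − 600 = 44750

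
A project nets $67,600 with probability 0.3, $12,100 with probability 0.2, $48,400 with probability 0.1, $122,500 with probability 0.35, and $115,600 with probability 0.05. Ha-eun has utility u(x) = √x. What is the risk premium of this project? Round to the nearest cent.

E[u] = 0.3·√67600 + 0.2·√12100 + 0.1·√48400 + 0.35·√122500 + 0.05·√115600 = 0.3·260 + 0.2·110 + 0.1·220 + 0.35·350 + 0.05·340 = 261.5
CE = (261.5)² = 68382.25
Risk premium = EV − CE = 76195 − 68382.25 = 7812.75

$7,812.75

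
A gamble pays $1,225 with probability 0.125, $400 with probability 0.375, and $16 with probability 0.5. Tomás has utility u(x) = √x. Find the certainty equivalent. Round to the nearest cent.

E[u] = 0.125·√1225 + 0.375·√400 + 0.5·√16 = 0.125·35 + 0.375·20 + 0.5·4 = 13.875
CE = (13.875)² = 192.515625

$192.52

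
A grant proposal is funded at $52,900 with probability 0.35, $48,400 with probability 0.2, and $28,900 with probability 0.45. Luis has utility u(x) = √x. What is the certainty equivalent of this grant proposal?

E[u] = 0.35·√52900 + 0.2·√48400 + 0.45·√28900 = 0.35·230 + 0.2·220 + 0.45·170 = 201
CE = (201)² = 40401

$40,401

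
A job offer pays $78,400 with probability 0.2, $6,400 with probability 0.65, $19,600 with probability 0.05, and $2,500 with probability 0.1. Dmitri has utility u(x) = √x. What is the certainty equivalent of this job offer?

$14,400

E[u] = 0.2·√78400 + 0.65·√6400 + 0.05·√19600 + 0.1·√2500 = 0.2·280 + 0.65·80 + 0.05·140 + 0.1·50 = 120
CE = (120)² = 14400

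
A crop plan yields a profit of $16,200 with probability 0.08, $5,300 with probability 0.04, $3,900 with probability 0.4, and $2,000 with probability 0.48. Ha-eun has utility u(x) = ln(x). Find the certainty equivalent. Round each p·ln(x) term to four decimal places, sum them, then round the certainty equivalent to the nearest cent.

E[u] = 0.08·ln(16200) + 0.04·ln(5300) + 0.4·ln(3900) + 0.48·ln(2000) = 0.7754 + 0.3430 + 3.3075 + 3.6484 = 8.0743
CE = e^8.0743 ≈ 3210.88

$3,210.88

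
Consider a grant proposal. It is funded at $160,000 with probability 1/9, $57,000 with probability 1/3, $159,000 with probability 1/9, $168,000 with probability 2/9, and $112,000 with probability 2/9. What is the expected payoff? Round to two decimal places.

EV = 1/9 × 160000 + 1/3 × 57000 + 1/9 × 159000 + 2/9 × 168000 + 2/9 × 112000 = 17777.7778 + 19000 + 17666.6667 + 37333.3333 + 24888.8889 = 116666.6667

$116,666.67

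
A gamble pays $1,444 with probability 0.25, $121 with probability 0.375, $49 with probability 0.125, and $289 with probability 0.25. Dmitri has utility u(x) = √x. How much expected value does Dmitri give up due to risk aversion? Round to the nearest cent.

$133.19

E[u] = 0.25·√1444 + 0.375·√121 + 0.125·√49 + 0.25·√289 = 0.25·38 + 0.375·11 + 0.125·7 + 0.25·17 = 18.75
CE = (18.75)² = 351.5625
Risk premium = EV − CE = 484.75 − 351.5625 = 133.1875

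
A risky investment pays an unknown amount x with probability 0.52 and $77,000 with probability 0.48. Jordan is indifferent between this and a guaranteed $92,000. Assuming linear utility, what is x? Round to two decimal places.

0.52·x + 0.48·77000 = 92000
0.52·x = 92000 − 36960 = 55040
x = 55040 / 0.52 = 105846.1538

x = $105,846.15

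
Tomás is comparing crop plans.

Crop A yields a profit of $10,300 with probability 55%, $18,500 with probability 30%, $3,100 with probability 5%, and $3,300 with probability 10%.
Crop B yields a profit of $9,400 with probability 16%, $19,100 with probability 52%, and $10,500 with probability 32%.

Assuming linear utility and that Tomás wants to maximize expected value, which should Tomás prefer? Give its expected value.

Crop A = 0.55 × 10300 + 0.3 × 18500 + 0.05 × 3100 + 0.1 × 3300 = 5665 + 5550 + 155 + 330 = 11700
Crop B = 0.16 × 9400 + 0.52 × 19100 + 0.32 × 10500 = 1504 + 9932 + 3360 = 14796

Crop B ($14,796)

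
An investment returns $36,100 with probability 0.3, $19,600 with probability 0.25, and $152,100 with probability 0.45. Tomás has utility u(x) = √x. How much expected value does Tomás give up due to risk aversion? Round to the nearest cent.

E[u] = 0.3·√36100 + 0.25·√19600 + 0.45·√152100 = 0.3·190 + 0.25·140 + 0.45·390 = 267.5
CE = (267.5)² = 71556.25
Risk premium = EV − CE = 84175 − 71556.25 = 12618.75

$12,618.75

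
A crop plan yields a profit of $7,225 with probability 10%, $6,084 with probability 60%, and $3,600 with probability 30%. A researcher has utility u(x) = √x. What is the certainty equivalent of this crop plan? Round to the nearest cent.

$5,372.89

E[u] = 0.1·√7225 + 0.6·√6084 + 0.3·√3600 = 0.1·85 + 0.6·78 + 0.3·60 = 73.3
CE = (73.3)² = 5372.89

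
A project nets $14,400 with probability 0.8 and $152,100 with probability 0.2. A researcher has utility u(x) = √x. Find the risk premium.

$11,664

E[u] = 0.8·√14400 + 0.2·√152100 = 0.8·120 + 0.2·390 = 174
CE = (174)² = 30276
Risk premium = EV − CE = 41940 − 30276 = 11664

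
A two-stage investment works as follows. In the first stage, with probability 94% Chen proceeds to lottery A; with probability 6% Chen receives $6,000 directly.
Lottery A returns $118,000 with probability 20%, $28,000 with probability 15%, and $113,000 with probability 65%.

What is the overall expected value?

$95,535

EV(A) = 0.2 × 118000 + 0.15 × 28000 + 0.65 × 113000 = 23600 + 4200 + 73450 = 101250
Branch B: 6000 (certain)
Overall = 0.94 × 101250 + 0.06 × 6000 = 95175 + 360 = 95535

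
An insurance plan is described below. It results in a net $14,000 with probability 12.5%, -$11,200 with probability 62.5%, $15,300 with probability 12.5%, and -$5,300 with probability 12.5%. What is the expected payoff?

-$4,000

EV = 0.125 × 14000 + 0.625 × (-11200) + 0.125 × 15300 + 0.125 × (-5300) = 1750 − 7000 + 1912.5 − 662.5 = -4000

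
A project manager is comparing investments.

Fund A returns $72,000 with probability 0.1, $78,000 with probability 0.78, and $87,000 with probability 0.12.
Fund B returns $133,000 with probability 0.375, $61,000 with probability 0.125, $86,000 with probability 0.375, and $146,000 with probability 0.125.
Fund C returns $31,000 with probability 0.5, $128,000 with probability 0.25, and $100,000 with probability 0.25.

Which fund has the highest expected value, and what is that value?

Fund A = 0.1 × 72000 + 0.78 × 78000 + 0.12 × 87000 = 7200 + 60840 + 10440 = 78480
Fund B = 0.375 × 133000 + 0.125 × 61000 + 0.375 × 86000 + 0.125 × 146000 = 49875 + 7625 + 32250 + 18250 = 108000
Fund C = 0.5 × 31000 + 0.25 × 128000 + 0.25 × 100000 = 15500 + 32000 + 25000 = 72500

Fund B ($108,000)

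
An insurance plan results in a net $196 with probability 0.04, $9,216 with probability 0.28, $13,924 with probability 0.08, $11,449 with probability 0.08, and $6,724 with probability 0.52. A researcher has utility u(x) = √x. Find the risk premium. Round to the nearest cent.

$356.55

E[u] = 0.04·√196 + 0.28·√9216 + 0.08·√13924 + 0.08·√11449 + 0.52·√6724 = 0.04·14 + 0.28·96 + 0.08·118 + 0.08·107 + 0.52·82 = 88.08
CE = (88.08)² = 7758.0864
Risk premium = EV − CE = 8114.64 − 7758.0864 = 356.5536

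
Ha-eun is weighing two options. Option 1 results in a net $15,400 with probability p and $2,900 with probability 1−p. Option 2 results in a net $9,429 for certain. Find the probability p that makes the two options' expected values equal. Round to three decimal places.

p·15400 + (1−p)·2900 = 9429
12500p + 2900 = 9429
p = (9429 − 2900) / 12500

p = 0.522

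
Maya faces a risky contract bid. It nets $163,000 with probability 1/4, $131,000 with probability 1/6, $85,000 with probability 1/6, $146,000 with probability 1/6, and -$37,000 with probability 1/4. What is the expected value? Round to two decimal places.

$91,833.33

EV = 1/4 × 163000 + 1/6 × 131000 + 1/6 × 85000 + 1/6 × 146000 + 1/4 × (-37000) = 40750 + 21833.3333 + 14166.6667 + 24333.3333 − 9250 = 91833.3333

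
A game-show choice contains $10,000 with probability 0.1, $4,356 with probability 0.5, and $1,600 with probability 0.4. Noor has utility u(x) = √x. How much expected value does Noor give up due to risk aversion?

E[u] = 0.1·√10000 + 0.5·√4356 + 0.4·√1600 = 0.1·100 + 0.5·66 + 0.4·40 = 59
CE = (59)² = 3481
Risk premium = EV − CE = 3818 − 3481 = 337

$337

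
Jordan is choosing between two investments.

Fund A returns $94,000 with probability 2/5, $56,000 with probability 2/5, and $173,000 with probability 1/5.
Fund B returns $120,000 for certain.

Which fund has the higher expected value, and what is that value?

Fund B ($120,000)

Fund A = 2/5 × 94000 + 2/5 × 56000 + 1/5 × 173000 = 37600 + 22400 + 34600 = 94600
Fund B: 120000 (certain)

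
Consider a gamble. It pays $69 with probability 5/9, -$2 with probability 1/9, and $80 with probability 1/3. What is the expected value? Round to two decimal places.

$64.78

EV = 5/9 × 69 + 1/9 × (-2) + 1/3 × 80 = 38.3333 − 0.2222 + 26.6667 = 64.7778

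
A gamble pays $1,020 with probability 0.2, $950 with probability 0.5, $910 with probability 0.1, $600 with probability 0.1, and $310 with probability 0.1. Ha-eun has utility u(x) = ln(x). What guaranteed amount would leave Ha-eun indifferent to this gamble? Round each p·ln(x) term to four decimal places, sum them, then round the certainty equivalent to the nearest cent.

$819.26

E[u] = 0.2·ln(1020) + 0.5·ln(950) + 0.1·ln(910) + 0.1·ln(600) + 0.1·ln(310) = 1.3855 + 3.4282 + 0.6813 + 0.6397 + 0.5737 = 6.7084
CE = e^6.7084 ≈ 819.26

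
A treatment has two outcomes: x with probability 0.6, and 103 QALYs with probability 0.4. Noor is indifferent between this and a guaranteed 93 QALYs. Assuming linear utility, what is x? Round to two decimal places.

x = 86.33 QALYs

0.6·x + 0.4·103 = 93
0.6·x = 93 − 41.2 = 51.8
x = 51.8 / 0.6 = 86.3333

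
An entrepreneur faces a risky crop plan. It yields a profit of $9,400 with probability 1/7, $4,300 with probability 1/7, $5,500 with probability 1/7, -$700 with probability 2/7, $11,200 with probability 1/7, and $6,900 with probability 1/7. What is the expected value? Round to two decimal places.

EV = 1/7 × 9400 + 1/7 × 4300 + 1/7 × 5500 + 2/7 × (-700) + 1/7 × 11200 + 1/7 × 6900 = 1342.8571 + 614.2857 + 785.7143 − 200 + 1600 + 985.7143 = 5128.5714

$5,128.57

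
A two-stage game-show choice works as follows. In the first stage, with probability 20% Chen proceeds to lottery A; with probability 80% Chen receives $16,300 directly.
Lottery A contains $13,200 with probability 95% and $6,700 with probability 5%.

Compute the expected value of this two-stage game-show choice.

$15,615

EV(A) = 0.95 × 13200 + 0.05 × 6700 = 12540 + 335 = 12875
Branch B: 16300 (certain)
Overall = 0.2 × 12875 + 0.8 × 16300 = 2575 + 13040 = 15615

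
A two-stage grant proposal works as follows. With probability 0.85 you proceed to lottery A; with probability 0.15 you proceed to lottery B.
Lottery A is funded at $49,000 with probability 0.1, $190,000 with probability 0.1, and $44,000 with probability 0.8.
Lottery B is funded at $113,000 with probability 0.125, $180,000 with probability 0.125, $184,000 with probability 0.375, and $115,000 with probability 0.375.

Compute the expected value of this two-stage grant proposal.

EV(A) = 0.1 × 49000 + 0.1 × 190000 + 0.8 × 44000 = 4900 + 19000 + 35200 = 59100
EV(B) = 0.125 × 113000 + 0.125 × 180000 + 0.375 × 184000 + 0.375 × 115000 = 14125 + 22500 + 69000 + 43125 = 148750
Overall = 0.85 × 59100 + 0.15 × 148750 = 50235 + 22312.5 = 72547.5

$72,547.50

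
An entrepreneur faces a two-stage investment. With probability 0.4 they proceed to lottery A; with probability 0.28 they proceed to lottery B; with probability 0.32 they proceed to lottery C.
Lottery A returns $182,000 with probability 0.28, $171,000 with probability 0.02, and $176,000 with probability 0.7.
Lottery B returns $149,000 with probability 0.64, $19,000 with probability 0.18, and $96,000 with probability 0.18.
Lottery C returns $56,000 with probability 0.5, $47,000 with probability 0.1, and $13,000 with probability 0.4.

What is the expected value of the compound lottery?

$115,656.80

EV(A) = 0.28 × 182000 + 0.02 × 171000 + 0.7 × 176000 = 50960 + 3420 + 123200 = 177580
EV(B) = 0.64 × 149000 + 0.18 × 19000 + 0.18 × 96000 = 95360 + 3420 + 17280 = 116060
EV(C) = 0.5 × 56000 + 0.1 × 47000 + 0.4 × 13000 = 28000 + 4700 + 5200 = 37900
Overall = 0.4 × 177580 + 0.28 × 116060 + 0.32 × 37900 = 71032 + 32496.8 + 12128 = 115656.8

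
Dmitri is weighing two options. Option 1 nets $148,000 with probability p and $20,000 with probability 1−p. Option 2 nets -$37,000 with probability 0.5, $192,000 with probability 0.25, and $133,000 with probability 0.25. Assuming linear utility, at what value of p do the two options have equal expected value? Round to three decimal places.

p = 0.334

EV(Option 2) = 0.5 × (-37000) + 0.25 × 192000 + 0.25 × 133000 = -18500 + 48000 + 33250 = 62750
p·148000 + (1−p)·20000 = 62750
128000p + 20000 = 62750
p = (62750 − 20000) / 128000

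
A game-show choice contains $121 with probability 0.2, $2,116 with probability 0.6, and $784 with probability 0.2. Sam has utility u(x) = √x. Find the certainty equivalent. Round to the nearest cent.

E[u] = 0.2·√121 + 0.6·√2116 + 0.2·√784 = 0.2·11 + 0.6·46 + 0.2·28 = 35.4
CE = (35.4)² = 1253.16

$1,253.16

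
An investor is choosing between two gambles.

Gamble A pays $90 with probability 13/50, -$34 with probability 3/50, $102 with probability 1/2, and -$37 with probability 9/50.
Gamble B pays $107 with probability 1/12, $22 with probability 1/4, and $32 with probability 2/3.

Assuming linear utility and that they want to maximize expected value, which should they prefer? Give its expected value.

Gamble A = 13/50 × 90 + 3/50 × (-34) + 1/2 × 102 + 9/50 × (-37) = 23.4 − 2.04 + 51 − 6.66 = 65.7
Gamble B = 1/12 × 107 + 1/4 × 22 + 2/3 × 32 = 8.9167 + 5.5 + 21.3333 = 35.75

Gamble A ($65.70)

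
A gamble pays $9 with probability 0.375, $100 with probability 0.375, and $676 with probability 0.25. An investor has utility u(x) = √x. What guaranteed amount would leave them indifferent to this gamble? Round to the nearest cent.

E[u] = 0.375·√9 + 0.375·√100 + 0.25·√676 = 0.375·3 + 0.375·10 + 0.25·26 = 11.375
CE = (11.375)² = 129.390625

$129.39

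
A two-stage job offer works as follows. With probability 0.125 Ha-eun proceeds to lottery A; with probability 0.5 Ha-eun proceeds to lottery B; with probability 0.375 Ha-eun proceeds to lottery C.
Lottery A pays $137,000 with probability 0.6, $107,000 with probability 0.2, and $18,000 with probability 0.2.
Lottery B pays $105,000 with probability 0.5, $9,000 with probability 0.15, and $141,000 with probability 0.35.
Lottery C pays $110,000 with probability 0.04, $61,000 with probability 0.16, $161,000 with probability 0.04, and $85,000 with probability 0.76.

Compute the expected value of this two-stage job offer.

$96,950

EV(A) = 0.6 × 137000 + 0.2 × 107000 + 0.2 × 18000 = 82200 + 21400 + 3600 = 107200
EV(B) = 0.5 × 105000 + 0.15 × 9000 + 0.35 × 141000 = 52500 + 1350 + 49350 = 103200
EV(C) = 0.04 × 110000 + 0.16 × 61000 + 0.04 × 161000 + 0.76 × 85000 = 4400 + 9760 + 6440 + 64600 = 85200
Overall = 0.125 × 107200 + 0.5 × 103200 + 0.375 × 85200 = 13400 + 51600 + 31950 = 96950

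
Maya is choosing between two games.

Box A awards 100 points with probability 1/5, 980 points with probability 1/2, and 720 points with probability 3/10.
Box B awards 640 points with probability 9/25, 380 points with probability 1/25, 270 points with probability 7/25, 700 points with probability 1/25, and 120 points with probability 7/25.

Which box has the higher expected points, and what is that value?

Box A (726 points)

Box A = 1/5 × 100 + 1/2 × 980 + 3/10 × 720 = 20 + 490 + 216 = 726
Box B = 9/25 × 640 + 1/25 × 380 + 7/25 × 270 + 1/25 × 700 + 7/25 × 120 = 230.4 + 15.2 + 75.6 + 28 + 33.6 = 382.8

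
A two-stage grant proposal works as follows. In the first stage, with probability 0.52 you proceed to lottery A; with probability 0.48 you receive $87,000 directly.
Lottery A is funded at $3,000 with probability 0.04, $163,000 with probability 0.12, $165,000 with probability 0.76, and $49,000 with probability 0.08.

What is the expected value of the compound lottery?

$119,240

EV(A) = 0.04 × 3000 + 0.12 × 163000 + 0.76 × 165000 + 0.08 × 49000 = 120 + 19560 + 125400 + 3920 = 149000
Branch B: 87000 (certain)
Overall = 0.52 × 149000 + 0.48 × 87000 = 77480 + 41760 = 119240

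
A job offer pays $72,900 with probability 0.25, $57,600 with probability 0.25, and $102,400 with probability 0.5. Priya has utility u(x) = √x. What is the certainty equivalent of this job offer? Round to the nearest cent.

E[u] = 0.25·√72900 + 0.25·√57600 + 0.5·√102400 = 0.25·270 + 0.25·240 + 0.5·320 = 287.5
CE = (287.5)² = 82656.25

$82,656.25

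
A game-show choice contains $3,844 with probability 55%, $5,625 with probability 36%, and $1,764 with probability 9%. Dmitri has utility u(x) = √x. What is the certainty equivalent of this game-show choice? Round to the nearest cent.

E[u] = 0.55·√3844 + 0.36·√5625 + 0.09·√1764 = 0.55·62 + 0.36·75 + 0.09·42 = 64.88
CE = (64.88)² = 4209.4144

$4,209.41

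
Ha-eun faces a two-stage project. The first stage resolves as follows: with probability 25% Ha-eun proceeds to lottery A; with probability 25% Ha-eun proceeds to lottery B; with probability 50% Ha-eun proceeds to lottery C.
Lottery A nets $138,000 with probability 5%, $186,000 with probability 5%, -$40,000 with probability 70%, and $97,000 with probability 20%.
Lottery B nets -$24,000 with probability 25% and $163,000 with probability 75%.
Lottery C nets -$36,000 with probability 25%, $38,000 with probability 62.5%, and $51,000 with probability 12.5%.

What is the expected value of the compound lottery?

$41,525

EV(A) = 0.05 × 138000 + 0.05 × 186000 + 0.7 × (-40000) + 0.2 × 97000 = 6900 + 9300 − 28000 + 19400 = 7600
EV(B) = 0.25 × (-24000) + 0.75 × 163000 = -6000 + 122250 = 116250
EV(C) = 0.25 × (-36000) + 0.625 × 38000 + 0.125 × 51000 = -9000 + 23750 + 6375 = 21125
Overall = 0.25 × 7600 + 0.25 × 116250 + 0.5 × 21125 = 1900 + 29062.5 + 10562.5 = 41525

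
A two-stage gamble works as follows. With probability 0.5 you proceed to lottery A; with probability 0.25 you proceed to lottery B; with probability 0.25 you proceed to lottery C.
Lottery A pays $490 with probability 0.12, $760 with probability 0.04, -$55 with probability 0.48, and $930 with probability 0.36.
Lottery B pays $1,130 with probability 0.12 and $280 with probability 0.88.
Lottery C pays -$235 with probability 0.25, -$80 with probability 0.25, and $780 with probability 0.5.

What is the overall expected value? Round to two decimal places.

EV(A) = 0.12 × 490 + 0.04 × 760 + 0.48 × (-55) + 0.36 × 930 = 58.8 + 30.4 − 26.4 + 334.8 = 397.6
EV(B) = 0.12 × 1130 + 0.88 × 280 = 135.6 + 246.4 = 382
EV(C) = 0.25 × (-235) + 0.25 × (-80) + 0.5 × 780 = -58.75 − 20 + 390 = 311.25
Overall = 0.5 × 397.6 + 0.25 × 382 + 0.25 × 311.25 = 198.8 + 95.5 + 77.8125 = 372.1125

$372.11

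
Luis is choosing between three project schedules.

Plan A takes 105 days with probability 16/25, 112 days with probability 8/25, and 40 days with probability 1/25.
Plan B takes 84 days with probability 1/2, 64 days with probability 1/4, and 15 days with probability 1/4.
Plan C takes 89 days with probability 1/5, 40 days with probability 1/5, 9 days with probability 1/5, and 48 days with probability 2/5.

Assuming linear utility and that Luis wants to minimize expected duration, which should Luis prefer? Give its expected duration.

Plan C (46.8 days)

Plan A = 16/25 × 105 + 8/25 × 112 + 1/25 × 40 = 67.2 + 35.84 + 1.6 = 104.64
Plan B = 1/2 × 84 + 1/4 × 64 + 1/4 × 15 = 42 + 16 + 3.75 = 61.75
Plan C = 1/5 × 89 + 1/5 × 40 + 1/5 × 9 + 2/5 × 48 = 17.8 + 8 + 1.8 + 19.2 = 46.8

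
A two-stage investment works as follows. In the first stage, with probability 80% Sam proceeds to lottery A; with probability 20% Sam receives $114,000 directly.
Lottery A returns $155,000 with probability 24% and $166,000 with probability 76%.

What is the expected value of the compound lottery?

EV(A) = 0.24 × 155000 + 0.76 × 166000 = 37200 + 126160 = 163360
Branch B: 114000 (certain)
Overall = 0.8 × 163360 + 0.2 × 114000 = 130688 + 22800 = 153488

$153,488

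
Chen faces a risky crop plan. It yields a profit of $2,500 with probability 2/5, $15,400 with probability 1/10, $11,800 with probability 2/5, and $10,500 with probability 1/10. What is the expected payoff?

EV = 2/5 × 2500 + 1/10 × 15400 + 2/5 × 11800 + 1/10 × 10500 = 1000 + 1540 + 4720 + 1050 = 8310

$8,310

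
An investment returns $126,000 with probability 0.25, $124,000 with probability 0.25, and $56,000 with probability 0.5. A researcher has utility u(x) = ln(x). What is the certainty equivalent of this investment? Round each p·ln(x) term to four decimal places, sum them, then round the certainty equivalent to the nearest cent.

$83,667.01

E[u] = 0.25·ln(126000) + 0.25·ln(124000) + 0.5·ln(56000) = 2.9360 + 2.9320 + 5.4666 = 11.3346
CE = e^11.3346 ≈ 83667.01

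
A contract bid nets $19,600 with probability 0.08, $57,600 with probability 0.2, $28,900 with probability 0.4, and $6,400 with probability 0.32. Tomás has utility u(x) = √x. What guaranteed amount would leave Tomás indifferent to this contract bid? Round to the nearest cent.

E[u] = 0.08·√19600 + 0.2·√57600 + 0.4·√28900 + 0.32·√6400 = 0.08·140 + 0.2·240 + 0.4·170 + 0.32·80 = 152.8
CE = (152.8)² = 23347.84

$23,347.84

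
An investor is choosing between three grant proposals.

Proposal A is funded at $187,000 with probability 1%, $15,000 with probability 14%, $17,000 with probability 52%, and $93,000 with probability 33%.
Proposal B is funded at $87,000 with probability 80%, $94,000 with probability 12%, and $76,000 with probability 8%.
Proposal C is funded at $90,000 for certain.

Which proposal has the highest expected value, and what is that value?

Proposal C ($90,000)

Proposal A = 0.01 × 187000 + 0.14 × 15000 + 0.52 × 17000 + 0.33 × 93000 = 1870 + 2100 + 8840 + 30690 = 43500
Proposal B = 0.8 × 87000 + 0.12 × 94000 + 0.08 × 76000 = 69600 + 11280 + 6080 = 86960
Proposal C: 90000 (certain)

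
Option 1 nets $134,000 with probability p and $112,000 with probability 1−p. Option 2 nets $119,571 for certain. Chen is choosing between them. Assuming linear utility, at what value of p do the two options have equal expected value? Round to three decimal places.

p = 0.344

p·134000 + (1−p)·112000 = 119571
22000p + 112000 = 119571
p = (119571 − 112000) / 22000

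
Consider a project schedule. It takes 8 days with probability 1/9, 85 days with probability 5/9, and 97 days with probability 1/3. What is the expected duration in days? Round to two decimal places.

EV = 1/9 × 8 + 5/9 × 85 + 1/3 × 97 = 0.8889 + 47.2222 + 32.3333 = 80.4444

80.44 days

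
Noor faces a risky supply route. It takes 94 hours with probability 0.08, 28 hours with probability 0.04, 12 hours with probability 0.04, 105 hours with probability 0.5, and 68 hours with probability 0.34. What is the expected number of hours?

84.74 hours

EV = 0.08 × 94 + 0.04 × 28 + 0.04 × 12 + 0.5 × 105 + 0.34 × 68 = 7.52 + 1.12 + 0.48 + 52.5 + 23.12 = 84.74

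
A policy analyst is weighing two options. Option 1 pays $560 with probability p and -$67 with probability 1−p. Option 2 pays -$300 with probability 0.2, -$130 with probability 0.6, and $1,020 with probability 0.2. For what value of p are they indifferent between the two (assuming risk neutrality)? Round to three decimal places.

p = 0.212

EV(Option 2) = 0.2 × (-300) + 0.6 × (-130) + 0.2 × 1020 = -60 − 78 + 204 = 66
p·560 + (1−p)·(-67) = 66
627p − 67 = 66
p = (66 + 67) / 627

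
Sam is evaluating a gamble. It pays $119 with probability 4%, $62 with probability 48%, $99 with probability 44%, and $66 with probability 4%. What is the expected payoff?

EV = 0.04 × 119 + 0.48 × 62 + 0.44 × 99 + 0.04 × 66 = 4.76 + 29.76 + 43.56 + 2.64 = 80.72

$80.72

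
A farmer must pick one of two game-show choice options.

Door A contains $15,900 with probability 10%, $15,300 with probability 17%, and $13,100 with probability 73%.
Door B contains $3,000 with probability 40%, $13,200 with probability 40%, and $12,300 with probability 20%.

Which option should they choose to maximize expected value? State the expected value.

Door A = 0.1 × 15900 + 0.17 × 15300 + 0.73 × 13100 = 1590 + 2601 + 9563 = 13754
Door B = 0.4 × 3000 + 0.4 × 13200 + 0.2 × 12300 = 1200 + 5280 + 2460 = 8940

Door A ($13,754)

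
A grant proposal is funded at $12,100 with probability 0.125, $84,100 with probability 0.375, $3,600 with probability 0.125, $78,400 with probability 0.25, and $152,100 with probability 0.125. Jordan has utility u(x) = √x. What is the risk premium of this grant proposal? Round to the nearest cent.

$10,235.94

E[u] = 0.125·√12100 + 0.375·√84100 + 0.125·√3600 + 0.25·√78400 + 0.125·√152100 = 0.125·110 + 0.375·290 + 0.125·60 + 0.25·280 + 0.125·390 = 248.75
CE = (248.75)² = 61876.5625
Risk premium = EV − CE = 72112.5 − 61876.5625 = 10235.9375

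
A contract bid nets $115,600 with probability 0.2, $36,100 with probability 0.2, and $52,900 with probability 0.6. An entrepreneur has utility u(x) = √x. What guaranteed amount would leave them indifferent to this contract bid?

$59,536

E[u] = 0.2·√115600 + 0.2·√36100 + 0.6·√52900 = 0.2·340 + 0.2·190 + 0.6·230 = 244
CE = (244)² = 59536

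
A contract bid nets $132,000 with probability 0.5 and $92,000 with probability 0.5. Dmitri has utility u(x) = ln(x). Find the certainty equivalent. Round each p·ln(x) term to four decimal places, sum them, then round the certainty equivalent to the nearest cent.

E[u] = 0.5·ln(132000) + 0.5·ln(92000) = 5.8953 + 5.7148 = 11.6101
CE = e^11.6101 ≈ 110205.27

$110,205.27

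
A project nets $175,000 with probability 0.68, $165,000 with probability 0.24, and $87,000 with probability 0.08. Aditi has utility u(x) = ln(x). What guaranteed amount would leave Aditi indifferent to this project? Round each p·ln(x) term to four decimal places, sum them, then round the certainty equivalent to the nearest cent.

$163,162.19

E[u] = 0.68·ln(175000) + 0.24·ln(165000) + 0.08·ln(87000) = 8.2093 + 2.8833 + 0.9099 = 12.0025
CE = e^12.0025 ≈ 163162.19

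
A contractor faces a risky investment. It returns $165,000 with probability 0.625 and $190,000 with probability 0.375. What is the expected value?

$174,375

EV = 0.625 × 165000 + 0.375 × 190000 = 103125 + 71250 = 174375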